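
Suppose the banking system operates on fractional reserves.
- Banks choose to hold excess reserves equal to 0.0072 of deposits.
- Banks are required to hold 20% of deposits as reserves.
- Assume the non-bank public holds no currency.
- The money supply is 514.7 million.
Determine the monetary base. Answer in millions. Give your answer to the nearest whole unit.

107 million

The money multiplier is m = 1 / (rr + e) = 1 / (0.2 + 0.0072) ≈ 4.8263.
MB = M / m = 514.7 / 4.8263 ≈ 106.6448 million.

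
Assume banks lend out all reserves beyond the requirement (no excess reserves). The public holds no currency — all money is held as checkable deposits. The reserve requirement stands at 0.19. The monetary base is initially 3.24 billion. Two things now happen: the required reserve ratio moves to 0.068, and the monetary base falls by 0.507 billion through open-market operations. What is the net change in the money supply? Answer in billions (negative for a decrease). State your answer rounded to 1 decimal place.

23.1 billion

Before: m₁ = 1 / (0.19) ≈ 5.2632, MB₁ = 3.24, so M₁ = 5.2632 × 3.24 ≈ 17.0528 billion.
After: m₂ = 1 / (0.068) ≈ 14.7059, MB₂ = 3.24 − 0.507 = 2.733, so M₂ = 14.7059 × 2.733 ≈ 40.1912 billion.
ΔM = M₂ − M₁ = 40.1912 − 17.0528 = 23.1384 billion.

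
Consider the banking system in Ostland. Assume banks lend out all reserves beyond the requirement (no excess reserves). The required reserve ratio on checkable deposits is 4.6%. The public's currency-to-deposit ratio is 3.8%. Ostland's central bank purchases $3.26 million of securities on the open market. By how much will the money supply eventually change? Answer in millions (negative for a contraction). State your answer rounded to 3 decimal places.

The money multiplier is m = (1 + c) / (rr + c) = (1 + 0.038) / (0.046 + 0.038) ≈ 12.35714.
The purchase adds 3.26 million of base, so ΔM = m × ΔMB = 12.35714 × (+3.26) ≈ 40.2843 million.

$40.284 million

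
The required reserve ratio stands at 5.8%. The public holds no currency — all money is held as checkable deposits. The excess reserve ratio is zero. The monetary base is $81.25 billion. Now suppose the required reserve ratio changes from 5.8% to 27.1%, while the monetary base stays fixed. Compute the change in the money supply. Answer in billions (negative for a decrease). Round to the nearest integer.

Initially m₁ = 1 / (0.058) ≈ 17.2414, so M₁ = 17.2414 × 81.25 ≈ 1400.8637 billion.
After the change m₂ = 1 / (0.271) ≈ 3.69, so M₂ = 3.69 × 81.25 = 299.8125 billion.
ΔM = M₂ − M₁ = 299.8125 − 1400.8637 = -1101.0512 billion.

-1101 billion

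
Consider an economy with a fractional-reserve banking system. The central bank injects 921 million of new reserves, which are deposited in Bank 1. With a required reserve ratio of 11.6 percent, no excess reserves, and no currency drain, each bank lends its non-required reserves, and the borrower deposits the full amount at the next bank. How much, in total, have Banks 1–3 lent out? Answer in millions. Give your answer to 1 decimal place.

2170.1 million

Bank i lends (1 − rr)^i of the original deposit: Bank 1 lends 921·0.8840 = 814.1640, Bank 2 lends 921·0.8840² ≈ 719.7210, and so on.
Summing a geometric series: total = 921·[0.8840·(1 − 0.8840^3) / (1 − 0.8840)] ≈ 2170.1183 million.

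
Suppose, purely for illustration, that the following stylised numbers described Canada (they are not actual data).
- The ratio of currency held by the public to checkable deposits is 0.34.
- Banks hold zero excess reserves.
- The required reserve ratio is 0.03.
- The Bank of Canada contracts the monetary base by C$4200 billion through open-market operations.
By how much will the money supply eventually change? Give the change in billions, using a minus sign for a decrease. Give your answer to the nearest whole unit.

The money multiplier is m = (1 + c) / (rr + c) = (1 + 0.34) / (0.03 + 0.34) ≈ 3.62162.
The sale removes 4200 billion of base, so ΔM = m × ΔMB = 3.62162 × (−4200) = -15210.804 billion.

-15211 billion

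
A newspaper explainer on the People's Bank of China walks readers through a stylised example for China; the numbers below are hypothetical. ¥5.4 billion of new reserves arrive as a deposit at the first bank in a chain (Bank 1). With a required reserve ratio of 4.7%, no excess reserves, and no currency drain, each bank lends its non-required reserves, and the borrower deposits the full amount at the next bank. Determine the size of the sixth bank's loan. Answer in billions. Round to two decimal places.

¥4.05 billion

Each bank lends a fraction (1 − rr) = 0.9530 of the deposit it receives, so Bank 6 receives 5.4·0.9530^5 and lends 5.4·0.9530^6 ≈ 4.0453 billion.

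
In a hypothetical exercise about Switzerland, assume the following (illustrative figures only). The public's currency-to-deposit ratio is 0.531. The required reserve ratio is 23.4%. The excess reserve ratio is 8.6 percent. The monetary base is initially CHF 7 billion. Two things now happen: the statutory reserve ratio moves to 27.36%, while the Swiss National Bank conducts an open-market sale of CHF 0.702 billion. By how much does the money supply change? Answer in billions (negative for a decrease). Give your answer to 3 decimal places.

Before: m₁ = (1 + 0.531) / (0.234 + 0.086 + 0.531) ≈ 1.79906, MB₁ = 7, so M₁ = 1.79906 × 7 ≈ 12.5934 billion.
After: m₂ = (1 + 0.531) / (0.2736 + 0.086 + 0.531) ≈ 1.71907, MB₂ = 7 − 0.702 = 6.298, so M₂ = 1.71907 × 6.298 ≈ 10.8267 billion.
ΔM = M₂ − M₁ = 10.8267 − 12.5934 = -1.7667 billion.

-1.767 billion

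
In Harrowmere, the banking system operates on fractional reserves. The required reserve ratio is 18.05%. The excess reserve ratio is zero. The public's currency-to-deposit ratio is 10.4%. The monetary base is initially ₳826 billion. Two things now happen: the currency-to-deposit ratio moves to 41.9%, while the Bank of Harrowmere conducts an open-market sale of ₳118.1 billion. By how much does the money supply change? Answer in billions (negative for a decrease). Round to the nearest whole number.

-1530 billion

Before: m₁ = (1 + 0.104) / (0.1805 + 0.104) ≈ 3.8805, MB₁ = 826, so M₁ = 3.8805 × 826 = 3205.293 billion.
After: m₂ = (1 + 0.419) / (0.1805 + 0.419) ≈ 2.3670, MB₂ = 826 − 118.1 = 707.9, so M₂ = 2.3670 × 707.9 = 1675.5993 billion.
ΔM = M₂ − M₁ = 1675.5993 − 3205.293 = -1529.6937 billion.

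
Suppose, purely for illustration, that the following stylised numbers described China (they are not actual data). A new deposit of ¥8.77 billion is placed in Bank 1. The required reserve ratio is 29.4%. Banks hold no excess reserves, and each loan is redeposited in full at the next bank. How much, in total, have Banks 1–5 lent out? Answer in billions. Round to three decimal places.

¥17.366 billion

Bank i lends (1 − rr)^i of the original deposit: Bank 1 lends 8.77·0.7060 ≈ 6.1916, Bank 2 lends 8.77·0.7060² ≈ 4.3713, and so on.
Summing a geometric series: total = 8.77·[0.7060·(1 − 0.7060^5) / (1 − 0.7060)] ≈ 17.3661 billion.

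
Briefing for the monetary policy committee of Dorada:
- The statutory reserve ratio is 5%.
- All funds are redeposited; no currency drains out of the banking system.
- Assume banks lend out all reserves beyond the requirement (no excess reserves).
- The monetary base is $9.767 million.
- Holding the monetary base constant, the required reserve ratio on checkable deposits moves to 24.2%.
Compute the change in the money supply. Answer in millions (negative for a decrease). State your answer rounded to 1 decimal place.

Initially m₁ = 1 / (0.05) = 20, so M₁ = 20 × 9.767 = 195.34 million.
After the change m₂ = 1 / (0.242) ≈ 4.1322, so M₂ = 4.1322 × 9.767 ≈ 40.3592 million.
ΔM = M₂ − M₁ = 40.3592 − 195.34 = -154.9808 million.

-155.0 million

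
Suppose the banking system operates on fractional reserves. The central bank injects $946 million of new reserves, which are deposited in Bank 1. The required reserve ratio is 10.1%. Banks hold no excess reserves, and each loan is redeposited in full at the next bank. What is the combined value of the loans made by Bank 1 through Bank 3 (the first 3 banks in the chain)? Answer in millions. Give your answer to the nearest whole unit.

Bank i lends (1 − rr)^i of the original deposit: Bank 1 lends 946·0.8990 = 850.4540, Bank 2 lends 946·0.8990² ≈ 764.5581, and so on.
Summing a geometric series: total = 946·[0.8990·(1 − 0.8990^3) / (1 − 0.8990)] ≈ 2302.3499 million.

$2302 million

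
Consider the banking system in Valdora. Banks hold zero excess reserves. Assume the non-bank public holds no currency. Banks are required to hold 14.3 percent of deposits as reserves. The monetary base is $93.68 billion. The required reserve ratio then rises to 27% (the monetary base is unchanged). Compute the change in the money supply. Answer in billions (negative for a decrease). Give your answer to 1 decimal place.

Initially m₁ = 1 / (0.143) ≈ 6.9930, so M₁ = 6.9930 × 93.68 ≈ 655.1042 billion.
After the change m₂ = 1 / (0.27) ≈ 3.7037, so M₂ = 3.7037 × 93.68 ≈ 346.9626 billion.
ΔM = M₂ − M₁ = 346.9626 − 655.1042 = -308.1416 billion.

-308.1 billion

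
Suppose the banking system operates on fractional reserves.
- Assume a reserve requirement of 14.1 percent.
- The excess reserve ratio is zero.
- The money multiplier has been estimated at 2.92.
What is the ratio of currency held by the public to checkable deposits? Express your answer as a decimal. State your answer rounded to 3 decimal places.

0.306

Using m = 2.92. From m = (1 + c)/(c + rr + e), rearranging gives 1 + c = m·(c + rr + e), so c·(1 − m) = m·(rr + e) − 1.
Hence c = [m·(rr + e) − 1]/(1 − m) = [2.92 × (0.141 + 0) − 1] / (1 − 2.92) ≈ 0.306396.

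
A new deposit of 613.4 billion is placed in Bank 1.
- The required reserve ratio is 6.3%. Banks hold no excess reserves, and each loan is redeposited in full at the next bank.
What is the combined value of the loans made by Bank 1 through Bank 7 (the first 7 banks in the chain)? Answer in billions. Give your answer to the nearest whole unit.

Bank i lends (1 − rr)^i of the original deposit: Bank 1 lends 613.4·0.9370 = 574.7558, Bank 2 lends 613.4·0.9370² ≈ 538.5462, and so on.
Summing a geometric series: total = 613.4·[0.9370·(1 − 0.9370^7) / (1 − 0.9370)] ≈ 3337.8870 billion.

3338 billion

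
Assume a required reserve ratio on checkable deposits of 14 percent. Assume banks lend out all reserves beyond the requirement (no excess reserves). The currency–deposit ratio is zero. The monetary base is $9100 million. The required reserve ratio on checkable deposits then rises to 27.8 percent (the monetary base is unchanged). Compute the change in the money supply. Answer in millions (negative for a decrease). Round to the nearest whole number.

Initially m₁ = 1 / (0.14) ≈ 7.14286, so M₁ = 7.14286 × 9100 = 65000.026 million.
After the change m₂ = 1 / (0.278) ≈ 3.59712, so M₂ = 3.59712 × 9100 = 32733.792 million.
ΔM = M₂ − M₁ = 32733.792 − 65000.026 = -32266.234 million.

-32266 million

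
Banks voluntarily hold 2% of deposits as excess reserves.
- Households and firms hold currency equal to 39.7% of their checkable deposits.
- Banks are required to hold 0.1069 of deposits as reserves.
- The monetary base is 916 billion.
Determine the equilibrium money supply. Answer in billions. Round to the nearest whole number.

2443 billion

The money multiplier is m = (1 + c) / (rr + e + c) = (1 + 0.397) / (0.1069 + 0.02 + 0.397) ≈ 2.6665.
So M = m × MB = 2.6665 × 916 = 2442.514 billion.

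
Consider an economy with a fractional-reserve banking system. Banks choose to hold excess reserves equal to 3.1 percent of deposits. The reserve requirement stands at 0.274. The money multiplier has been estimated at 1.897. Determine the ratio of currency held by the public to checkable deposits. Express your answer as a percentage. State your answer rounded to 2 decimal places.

Using m = 1.897. From m = (1 + c)/(c + rr + e), rearranging gives 1 + c = m·(c + rr + e), so c·(1 − m) = m·(rr + e) − 1.
Hence c = [m·(rr + e) − 1]/(1 − m) = [1.897 × (0.274 + 0.031) − 1] / (1 − 1.897) ≈ 0.469805.

46.98%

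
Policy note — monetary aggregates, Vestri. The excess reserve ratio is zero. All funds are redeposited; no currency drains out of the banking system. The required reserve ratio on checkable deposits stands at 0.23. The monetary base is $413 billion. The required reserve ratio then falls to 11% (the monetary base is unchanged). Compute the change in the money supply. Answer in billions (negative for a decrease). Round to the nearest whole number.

Initially m₁ = 1 / (0.23) ≈ 4.3478, so M₁ = 4.3478 × 413 = 1795.6414 billion.
After the change m₂ = 1 / (0.11) ≈ 9.0909, so M₂ = 9.0909 × 413 = 3754.5417 billion.
ΔM = M₂ − M₁ = 3754.5417 − 1795.6414 = 1958.9003 billion.

$1959 billion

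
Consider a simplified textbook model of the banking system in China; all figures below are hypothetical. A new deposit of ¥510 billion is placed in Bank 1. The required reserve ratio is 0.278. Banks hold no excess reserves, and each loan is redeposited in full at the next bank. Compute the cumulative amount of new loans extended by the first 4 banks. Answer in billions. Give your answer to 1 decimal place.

¥964.6 billion

Bank i lends (1 − rr)^i of the original deposit: Bank 1 lends 510·0.7220 = 368.2200, Bank 2 lends 510·0.7220² ≈ 265.8548, and so on.
Summing a geometric series: total = 510·[0.7220·(1 − 0.7220^4) / (1 − 0.7220)] ≈ 964.6079 billion.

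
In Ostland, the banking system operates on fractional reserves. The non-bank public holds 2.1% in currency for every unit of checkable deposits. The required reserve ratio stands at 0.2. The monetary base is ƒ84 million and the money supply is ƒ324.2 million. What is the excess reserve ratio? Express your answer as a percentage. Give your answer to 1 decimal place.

4.4%

Using m = M/MB = 324.2/84 ≈ 3.859524. Since m = (1 + c)/(c + rr + e), the denominator satisfies c + rr + e = (1 + c)/m = (1 + 0.021) / 3.859524 ≈ 0.264540.
With c = 0.021 and rr = 0.2, the excess reserve ratio is 0.264540 − 0.021 − 0.2 = 0.04354.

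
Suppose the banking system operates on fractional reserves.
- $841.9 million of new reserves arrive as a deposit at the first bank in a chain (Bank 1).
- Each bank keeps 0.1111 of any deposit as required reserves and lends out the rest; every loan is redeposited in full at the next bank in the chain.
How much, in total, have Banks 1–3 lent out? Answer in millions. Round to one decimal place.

$2004.9 million

Bank i lends (1 − rr)^i of the original deposit: Bank 1 lends 841.9·0.8889 ≈ 748.3649, Bank 2 lends 841.9·0.8889² ≈ 665.2216, and so on.
Summing a geometric series: total = 841.9·[0.8889·(1 − 0.8889^3) / (1 − 0.8889)] ≈ 2004.9019 million.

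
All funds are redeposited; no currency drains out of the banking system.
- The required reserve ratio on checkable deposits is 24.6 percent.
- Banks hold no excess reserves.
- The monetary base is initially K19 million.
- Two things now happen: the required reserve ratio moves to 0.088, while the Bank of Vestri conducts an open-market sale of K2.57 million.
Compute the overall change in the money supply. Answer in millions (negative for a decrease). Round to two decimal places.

Before: m₁ = 1 / (0.246) ≈ 4.06504, MB₁ = 19, so M₁ = 4.06504 × 19 ≈ 77.2358 million.
After: m₂ = 1 / (0.088) ≈ 11.36364, MB₂ = 19 − 2.57 = 16.43, so M₂ = 11.36364 × 16.43 ≈ 186.7046 million.
ΔM = M₂ − M₁ = 186.7046 − 77.2358 = 109.4688 million.

K109.47 million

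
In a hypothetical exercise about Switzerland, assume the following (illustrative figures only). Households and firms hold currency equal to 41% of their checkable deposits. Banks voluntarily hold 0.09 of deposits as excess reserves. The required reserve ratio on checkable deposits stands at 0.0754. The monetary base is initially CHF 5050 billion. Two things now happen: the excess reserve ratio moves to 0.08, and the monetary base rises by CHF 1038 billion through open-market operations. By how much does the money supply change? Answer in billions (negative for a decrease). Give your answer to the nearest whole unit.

CHF 2807 billion

Before: m₁ = (1 + 0.41) / (0.0754 + 0.09 + 0.41) ≈ 2.45047, MB₁ = 5050, so M₁ = 2.45047 × 5050 = 12374.8735 billion.
After: m₂ = (1 + 0.41) / (0.0754 + 0.08 + 0.41) ≈ 2.49381, MB₂ = 5050 + 1038 = 6088, so M₂ = 2.49381 × 6088 ≈ 15182.3153 billion.
ΔM = M₂ − M₁ = 15182.3153 − 12374.8735 = 2807.4418 billion.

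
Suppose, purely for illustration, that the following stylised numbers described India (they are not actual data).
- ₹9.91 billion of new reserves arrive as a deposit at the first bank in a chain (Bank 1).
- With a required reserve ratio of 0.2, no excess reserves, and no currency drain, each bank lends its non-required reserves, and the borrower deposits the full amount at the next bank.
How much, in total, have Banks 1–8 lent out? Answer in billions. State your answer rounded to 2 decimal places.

Bank i lends (1 − rr)^i of the original deposit: Bank 1 lends 9.91·0.8000 = 7.9280, Bank 2 lends 9.91·0.8000² = 6.3424, and so on.
Summing a geometric series: total = 9.91·[0.8000·(1 − 0.8000^8) / (1 − 0.8000)] ≈ 32.9895 billion.

₹32.99 billion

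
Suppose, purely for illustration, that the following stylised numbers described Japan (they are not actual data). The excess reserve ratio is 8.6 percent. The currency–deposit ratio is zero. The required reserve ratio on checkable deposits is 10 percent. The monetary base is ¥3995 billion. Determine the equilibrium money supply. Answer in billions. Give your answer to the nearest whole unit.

¥21478 billion

The money multiplier is m = 1 / (rr + e) = 1 / (0.1 + 0.086) ≈ 5.37634.
So M = m × MB = 5.37634 × 3995 = 21478.4783 billion.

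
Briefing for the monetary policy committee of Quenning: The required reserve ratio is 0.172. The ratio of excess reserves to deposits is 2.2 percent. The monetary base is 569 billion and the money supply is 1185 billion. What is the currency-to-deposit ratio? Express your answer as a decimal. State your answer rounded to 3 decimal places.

Using m = M/MB = 1185/569 ≈ 2.082601. From m = (1 + c)/(c + rr + e), rearranging gives 1 + c = m·(c + rr + e), so c·(1 − m) = m·(rr + e) − 1.
Hence c = [m·(rr + e) − 1]/(1 − m) = [2.082601 × (0.172 + 0.022) − 1] / (1 − 2.082601) ≈ 0.550503.

0.551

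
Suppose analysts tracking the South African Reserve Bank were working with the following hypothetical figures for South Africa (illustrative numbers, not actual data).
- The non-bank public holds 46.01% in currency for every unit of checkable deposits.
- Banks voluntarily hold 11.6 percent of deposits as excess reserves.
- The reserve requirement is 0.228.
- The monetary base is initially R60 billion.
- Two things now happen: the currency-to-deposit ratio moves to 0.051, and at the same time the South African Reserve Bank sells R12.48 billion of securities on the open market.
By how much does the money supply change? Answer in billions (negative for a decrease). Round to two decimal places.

R17.49 billion

Before: m₁ = (1 + 0.4601) / (0.228 + 0.116 + 0.4601) ≈ 1.81582, MB₁ = 60, so M₁ = 1.81582 × 60 = 108.9492 billion.
After: m₂ = (1 + 0.051) / (0.228 + 0.116 + 0.051) ≈ 2.66076, MB₂ = 60 − 12.48 = 47.52, so M₂ = 2.66076 × 47.52 ≈ 126.4393 billion.
ΔM = M₂ − M₁ = 126.4393 − 108.9492 = 17.4901 billion.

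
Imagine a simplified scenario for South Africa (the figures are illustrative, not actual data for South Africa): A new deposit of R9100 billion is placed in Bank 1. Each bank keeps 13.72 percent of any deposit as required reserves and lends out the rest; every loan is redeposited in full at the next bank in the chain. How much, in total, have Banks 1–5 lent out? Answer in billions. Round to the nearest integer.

Bank i lends (1 − rr)^i of the original deposit: Bank 1 lends 9100·0.8628 = 7851.4800, Bank 2 lends 9100·0.8628² ≈ 6774.2569, and so on.
Summing a geometric series: total = 9100·[0.8628·(1 − 0.8628^5) / (1 − 0.8628)] ≈ 29864.5142 billion.

R29865 billion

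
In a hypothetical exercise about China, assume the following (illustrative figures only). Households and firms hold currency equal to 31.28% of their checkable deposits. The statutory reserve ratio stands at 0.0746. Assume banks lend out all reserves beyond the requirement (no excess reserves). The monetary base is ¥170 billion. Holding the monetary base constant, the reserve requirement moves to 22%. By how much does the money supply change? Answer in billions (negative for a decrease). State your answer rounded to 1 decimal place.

Initially m₁ = (1 + 0.3128) / (0.0746 + 0.3128) ≈ 3.38875, so M₁ = 3.38875 × 170 = 576.0875 billion.
After the change m₂ = (1 + 0.3128) / (0.22 + 0.3128) ≈ 2.46396, so M₂ = 2.46396 × 170 = 418.8732 billion.
ΔM = M₂ − M₁ = 418.8732 − 576.0875 = -157.2143 billion.

-157.2 billion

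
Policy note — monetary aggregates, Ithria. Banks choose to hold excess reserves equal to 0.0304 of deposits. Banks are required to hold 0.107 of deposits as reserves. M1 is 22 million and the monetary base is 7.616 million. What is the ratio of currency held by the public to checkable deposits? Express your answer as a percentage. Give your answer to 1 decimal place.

31.9%

Using m = M/MB = 22/7.616 ≈ 2.888655. From m = (1 + c)/(c + rr + e), rearranging gives 1 + c = m·(c + rr + e), so c·(1 − m) = m·(rr + e) − 1.
Hence c = [m·(rr + e) − 1]/(1 − m) = [2.888655 × (0.107 + 0.0304) − 1] / (1 − 2.888655) ≈ 0.319327.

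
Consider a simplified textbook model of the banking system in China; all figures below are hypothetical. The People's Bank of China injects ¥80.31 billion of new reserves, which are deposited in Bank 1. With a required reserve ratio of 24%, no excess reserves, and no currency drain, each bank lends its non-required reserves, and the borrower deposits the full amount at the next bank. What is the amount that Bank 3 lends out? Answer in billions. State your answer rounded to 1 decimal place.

¥35.3 billion

Each bank lends a fraction (1 − rr) = 0.7600 of the deposit it receives, so Bank 3 receives 80.31·0.7600^2 and lends 80.31·0.7600^3 ≈ 35.2542 billion.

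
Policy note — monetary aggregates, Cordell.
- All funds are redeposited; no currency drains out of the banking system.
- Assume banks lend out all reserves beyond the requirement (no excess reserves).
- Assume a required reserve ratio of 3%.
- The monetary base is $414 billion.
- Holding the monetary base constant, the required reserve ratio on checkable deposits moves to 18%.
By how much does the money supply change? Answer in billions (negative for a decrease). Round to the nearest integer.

-11500 billion

Initially m₁ = 1 / (0.03) ≈ 33.3333, so M₁ = 33.3333 × 414 = 13799.9862 billion.
After the change m₂ = 1 / (0.18) ≈ 5.5556, so M₂ = 5.5556 × 414 = 2300.0184 billion.
ΔM = M₂ − M₁ = 2300.0184 − 13799.9862 = -11499.9678 billion.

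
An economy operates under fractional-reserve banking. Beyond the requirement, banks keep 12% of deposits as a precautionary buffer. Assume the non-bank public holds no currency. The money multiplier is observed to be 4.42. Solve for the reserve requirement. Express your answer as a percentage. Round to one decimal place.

Using m = 4.42. Since m = (1 + c)/(c + rr + e), the denominator satisfies c + rr + e = (1 + c)/m = (1 + 0) / 4.42 ≈ 0.226244.
With c = 0 and e = 0.12, the reserve requirement is 0.226244 − 0 − 0.12 = 0.106244.

10.6%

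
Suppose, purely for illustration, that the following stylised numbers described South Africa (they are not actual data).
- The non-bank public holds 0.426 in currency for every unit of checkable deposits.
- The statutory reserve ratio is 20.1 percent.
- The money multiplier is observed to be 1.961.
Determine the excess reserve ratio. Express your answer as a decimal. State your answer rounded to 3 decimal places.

Using m = 1.961. Since m = (1 + c)/(c + rr + e), the denominator satisfies c + rr + e = (1 + c)/m = (1 + 0.426) / 1.961 ≈ 0.727180.
With c = 0.426 and rr = 0.201, the excess reserve ratio is 0.727180 − 0.426 − 0.201 = 0.10018.

0.100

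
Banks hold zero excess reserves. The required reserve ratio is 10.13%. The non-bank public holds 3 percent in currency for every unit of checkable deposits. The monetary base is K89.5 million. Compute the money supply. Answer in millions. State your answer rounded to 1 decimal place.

The money multiplier is m = (1 + c) / (rr + c) = (1 + 0.03) / (0.1013 + 0.03) ≈ 7.8446.
So M = m × MB = 7.8446 × 89.5 = 702.0917 million.

K702.1 million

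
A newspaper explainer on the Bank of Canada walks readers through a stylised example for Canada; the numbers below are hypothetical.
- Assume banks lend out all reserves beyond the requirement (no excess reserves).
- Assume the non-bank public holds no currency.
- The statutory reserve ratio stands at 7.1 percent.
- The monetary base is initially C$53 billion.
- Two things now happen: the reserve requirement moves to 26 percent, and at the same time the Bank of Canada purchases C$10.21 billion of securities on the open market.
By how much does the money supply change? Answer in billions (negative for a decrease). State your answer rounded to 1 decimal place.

Before: m₁ = 1 / (0.071) ≈ 14.0845, MB₁ = 53, so M₁ = 14.0845 × 53 = 746.4785 billion.
After: m₂ = 1 / (0.26) ≈ 3.8462, MB₂ = 53 + 10.21 = 63.21, so M₂ = 3.8462 × 63.21 ≈ 243.1183 billion.
ΔM = M₂ − M₁ = 243.1183 − 746.4785 = -503.3602 billion.

-503.4 billion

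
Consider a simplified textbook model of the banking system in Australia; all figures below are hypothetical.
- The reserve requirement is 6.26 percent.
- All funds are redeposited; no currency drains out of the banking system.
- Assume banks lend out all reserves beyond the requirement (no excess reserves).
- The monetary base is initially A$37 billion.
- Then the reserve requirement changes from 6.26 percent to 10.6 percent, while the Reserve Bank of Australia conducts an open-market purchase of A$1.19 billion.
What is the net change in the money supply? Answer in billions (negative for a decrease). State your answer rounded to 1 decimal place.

Before: m₁ = 1 / (0.0626) ≈ 15.9744, MB₁ = 37, so M₁ = 15.9744 × 37 = 591.0528 billion.
After: m₂ = 1 / (0.106) ≈ 9.4340, MB₂ = 37 + 1.19 = 38.19, so M₂ = 9.4340 × 38.19 ≈ 360.2845 billion.
ΔM = M₂ − M₁ = 360.2845 − 591.0528 = -230.7683 billion.

-230.8 billion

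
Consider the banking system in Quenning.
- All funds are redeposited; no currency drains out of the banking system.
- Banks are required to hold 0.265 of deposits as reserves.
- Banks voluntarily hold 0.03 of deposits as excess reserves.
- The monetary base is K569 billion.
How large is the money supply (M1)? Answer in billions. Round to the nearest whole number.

K1929 billion

The money multiplier is m = 1 / (rr + e) = 1 / (0.265 + 0.03) ≈ 3.3898.
So M = m × MB = 3.3898 × 569 = 1928.7962 billion.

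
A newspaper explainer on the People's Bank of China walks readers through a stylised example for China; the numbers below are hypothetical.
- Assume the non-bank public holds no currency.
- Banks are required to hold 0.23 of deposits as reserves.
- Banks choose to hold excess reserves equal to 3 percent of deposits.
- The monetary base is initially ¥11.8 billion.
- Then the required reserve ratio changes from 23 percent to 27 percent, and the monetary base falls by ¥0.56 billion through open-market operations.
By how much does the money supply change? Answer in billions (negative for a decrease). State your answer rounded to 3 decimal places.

Before: m₁ = 1 / (0.23 + 0.03) ≈ 3.846154, MB₁ = 11.8, so M₁ = 3.846154 × 11.8 ≈ 45.3846 billion.
After: m₂ = 1 / (0.27 + 0.03) ≈ 3.333333, MB₂ = 11.8 − 0.56 = 11.24, so M₂ = 3.333333 × 11.24 ≈ 37.4667 billion.
ΔM = M₂ − M₁ = 37.4667 − 45.3846 = -7.9179 billion.

-7.918 billion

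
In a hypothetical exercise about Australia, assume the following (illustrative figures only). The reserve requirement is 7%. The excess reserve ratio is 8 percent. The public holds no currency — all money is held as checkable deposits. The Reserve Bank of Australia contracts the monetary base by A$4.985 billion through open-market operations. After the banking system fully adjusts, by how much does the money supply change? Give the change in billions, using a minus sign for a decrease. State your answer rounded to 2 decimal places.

-33.23 billion

The money multiplier is m = 1 / (rr + e) = 1 / (0.07 + 0.08) ≈ 6.6667.
The sale removes 4.985 billion of base, so ΔM = m × ΔMB = 6.6667 × (−4.985) ≈ -33.2335 billion.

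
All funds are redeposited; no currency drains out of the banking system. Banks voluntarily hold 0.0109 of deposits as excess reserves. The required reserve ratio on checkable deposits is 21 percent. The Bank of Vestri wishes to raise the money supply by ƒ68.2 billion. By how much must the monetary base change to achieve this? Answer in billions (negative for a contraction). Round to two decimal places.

The money multiplier is m = 1 / (rr + e) = 1 / (0.21 + 0.0109) ≈ 4.52694.
ΔMB = ΔM / m = (+68.2) / 4.52694 ≈ 15.0654 billion.

ƒ15.07 billion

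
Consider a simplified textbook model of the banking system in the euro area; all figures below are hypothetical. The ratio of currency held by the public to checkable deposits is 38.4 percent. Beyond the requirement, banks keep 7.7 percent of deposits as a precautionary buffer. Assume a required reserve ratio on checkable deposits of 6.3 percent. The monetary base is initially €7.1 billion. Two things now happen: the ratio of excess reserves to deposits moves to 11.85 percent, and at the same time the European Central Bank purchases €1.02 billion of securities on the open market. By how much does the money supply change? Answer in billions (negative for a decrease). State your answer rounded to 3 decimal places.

Before: m₁ = (1 + 0.384) / (0.063 + 0.077 + 0.384) ≈ 2.64122, MB₁ = 7.1, so M₁ = 2.64122 × 7.1 ≈ 18.7527 billion.
After: m₂ = (1 + 0.384) / (0.063 + 0.1185 + 0.384) ≈ 2.44739, MB₂ = 7.1 + 1.02 = 8.12, so M₂ = 2.44739 × 8.12 ≈ 19.8728 billion.
ΔM = M₂ − M₁ = 19.8728 − 18.7527 = 1.1201 billion.

€1.120 billion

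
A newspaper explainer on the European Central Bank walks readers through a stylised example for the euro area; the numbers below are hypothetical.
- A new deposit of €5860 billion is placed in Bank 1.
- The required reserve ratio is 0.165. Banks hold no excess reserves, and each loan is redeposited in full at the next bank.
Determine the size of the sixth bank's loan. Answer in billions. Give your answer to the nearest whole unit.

Each bank lends a fraction (1 − rr) = 0.8350 of the deposit it receives, so Bank 6 receives 5860·0.8350^5 and lends 5860·0.8350^6 ≈ 1986.1702 billion.

€1986 billion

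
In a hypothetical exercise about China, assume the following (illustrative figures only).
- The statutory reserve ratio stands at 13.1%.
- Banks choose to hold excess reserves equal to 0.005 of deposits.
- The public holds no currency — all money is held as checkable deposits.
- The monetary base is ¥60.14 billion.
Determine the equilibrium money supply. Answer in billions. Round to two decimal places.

¥442.21 billion

The money multiplier is m = 1 / (rr + e) = 1 / (0.131 + 0.005) ≈ 7.35294.
So M = m × MB = 7.35294 × 60.14 ≈ 442.2058 billion.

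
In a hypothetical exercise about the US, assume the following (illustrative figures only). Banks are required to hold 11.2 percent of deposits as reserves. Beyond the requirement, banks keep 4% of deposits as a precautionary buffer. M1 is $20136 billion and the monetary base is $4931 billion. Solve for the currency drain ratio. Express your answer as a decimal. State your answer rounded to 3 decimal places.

Using m = M/MB = 20136/4931 ≈ 4.083553. From m = (1 + c)/(c + rr + e), rearranging gives 1 + c = m·(c + rr + e), so c·(1 − m) = m·(rr + e) − 1.
Hence c = [m·(rr + e) − 1]/(1 − m) = [4.083553 × (0.112 + 0.04) − 1] / (1 − 4.083553) ≈ 0.123007.

0.123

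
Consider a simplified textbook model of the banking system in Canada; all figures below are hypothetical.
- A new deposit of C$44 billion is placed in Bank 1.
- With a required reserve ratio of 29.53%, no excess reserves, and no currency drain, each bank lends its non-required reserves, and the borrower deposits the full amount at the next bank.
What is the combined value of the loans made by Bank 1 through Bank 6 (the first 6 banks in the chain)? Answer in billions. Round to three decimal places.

C$92.142 billion

Bank i lends (1 − rr)^i of the original deposit: Bank 1 lends 44·0.7047 = 31.0068, Bank 2 lends 44·0.7047² ≈ 21.8505, and so on.
Summing a geometric series: total = 44·[0.7047·(1 − 0.7047^6) / (1 − 0.7047)] ≈ 92.1417 billion.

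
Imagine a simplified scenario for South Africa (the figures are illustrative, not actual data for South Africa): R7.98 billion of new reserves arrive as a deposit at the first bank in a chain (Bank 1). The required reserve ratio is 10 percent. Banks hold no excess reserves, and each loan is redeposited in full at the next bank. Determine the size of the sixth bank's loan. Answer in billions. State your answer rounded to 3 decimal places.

Each bank lends a fraction (1 − rr) = 0.9000 of the deposit it receives, so Bank 6 receives 7.98·0.9000^5 and lends 7.98·0.9000^6 ≈ 4.2409 billion.

R4.241 billion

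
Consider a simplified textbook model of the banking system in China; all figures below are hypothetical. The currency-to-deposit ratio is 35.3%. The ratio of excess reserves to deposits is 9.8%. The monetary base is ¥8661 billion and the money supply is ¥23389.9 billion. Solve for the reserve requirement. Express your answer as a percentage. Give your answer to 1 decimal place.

5.0%

Using m = M/MB = 23389.9/8661 ≈ 2.700600. Since m = (1 + c)/(c + rr + e), the denominator satisfies c + rr + e = (1 + c)/m = (1 + 0.353) / 2.700600 ≈ 0.501000.
With c = 0.353 and e = 0.098, the reserve requirement is 0.501000 − 0.353 − 0.098 = 0.05.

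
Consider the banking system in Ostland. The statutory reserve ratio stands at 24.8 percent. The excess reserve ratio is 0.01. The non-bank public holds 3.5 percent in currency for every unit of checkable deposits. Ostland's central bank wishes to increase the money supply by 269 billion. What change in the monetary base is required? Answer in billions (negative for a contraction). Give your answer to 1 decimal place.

The money multiplier is m = (1 + c) / (rr + e + c) = (1 + 0.035) / (0.248 + 0.01 + 0.035) ≈ 3.53242.
ΔMB = ΔM / m = (+269) / 3.53242 ≈ 76.1518 billion.

76.2 billion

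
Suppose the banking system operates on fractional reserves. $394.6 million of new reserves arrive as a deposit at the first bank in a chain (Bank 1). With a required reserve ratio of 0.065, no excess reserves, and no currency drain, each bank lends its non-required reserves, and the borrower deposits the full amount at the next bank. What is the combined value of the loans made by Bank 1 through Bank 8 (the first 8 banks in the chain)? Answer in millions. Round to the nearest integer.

Bank i lends (1 − rr)^i of the original deposit: Bank 1 lends 394.6·0.9350 = 368.9510, Bank 2 lends 394.6·0.9350² ≈ 344.9692, and so on.
Summing a geometric series: total = 394.6·[0.9350·(1 − 0.9350^8) / (1 − 0.9350)] ≈ 2360.6754 million.

$2361 million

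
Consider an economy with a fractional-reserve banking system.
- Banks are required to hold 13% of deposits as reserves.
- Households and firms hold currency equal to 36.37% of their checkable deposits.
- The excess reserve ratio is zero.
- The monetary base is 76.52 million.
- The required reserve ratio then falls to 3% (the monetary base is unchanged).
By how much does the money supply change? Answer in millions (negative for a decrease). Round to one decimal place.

53.7 million

Initially m₁ = (1 + 0.3637) / (0.13 + 0.3637) ≈ 2.7622, so M₁ = 2.7622 × 76.52 ≈ 211.3635 million.
After the change m₂ = (1 + 0.3637) / (0.03 + 0.3637) ≈ 3.4638, so M₂ = 3.4638 × 76.52 ≈ 265.05 million.
ΔM = M₂ − M₁ = 265.05 − 211.3635 = 53.6865 million.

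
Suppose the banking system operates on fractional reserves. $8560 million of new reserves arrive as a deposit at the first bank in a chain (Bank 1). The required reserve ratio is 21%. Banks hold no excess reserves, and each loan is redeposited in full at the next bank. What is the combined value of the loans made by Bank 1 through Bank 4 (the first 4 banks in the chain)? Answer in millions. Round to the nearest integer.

$19659 million

Bank i lends (1 − rr)^i of the original deposit: Bank 1 lends 8560·0.7900 = 6762.4000, Bank 2 lends 8560·0.7900² = 5342.2960, and so on.
Summing a geometric series: total = 8560·[0.7900·(1 − 0.7900^4) / (1 − 0.7900)] ≈ 19659.2368 million.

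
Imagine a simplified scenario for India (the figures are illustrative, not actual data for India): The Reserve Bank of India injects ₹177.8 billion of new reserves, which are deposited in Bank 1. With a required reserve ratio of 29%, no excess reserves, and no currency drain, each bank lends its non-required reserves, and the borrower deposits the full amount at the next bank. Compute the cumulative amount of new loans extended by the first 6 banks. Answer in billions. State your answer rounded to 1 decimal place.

Bank i lends (1 − rr)^i of the original deposit: Bank 1 lends 177.8·0.7100 = 126.2380, Bank 2 lends 177.8·0.7100² ≈ 89.6290, and so on.
Summing a geometric series: total = 177.8·[0.7100·(1 − 0.7100^6) / (1 − 0.7100)] ≈ 379.5410 billion.

₹379.5 billion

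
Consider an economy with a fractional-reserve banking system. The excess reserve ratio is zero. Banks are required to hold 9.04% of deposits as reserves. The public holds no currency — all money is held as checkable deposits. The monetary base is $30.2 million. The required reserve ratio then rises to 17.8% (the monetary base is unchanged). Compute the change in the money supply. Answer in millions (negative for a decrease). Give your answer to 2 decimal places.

-164.41 million

Initially m₁ = 1 / (0.0904) ≈ 11.06195, so M₁ = 11.06195 × 30.2 ≈ 334.0709 million.
After the change m₂ = 1 / (0.178) ≈ 5.61798, so M₂ = 5.61798 × 30.2 ≈ 169.663 million.
ΔM = M₂ − M₁ = 169.663 − 334.0709 = -164.4079 million.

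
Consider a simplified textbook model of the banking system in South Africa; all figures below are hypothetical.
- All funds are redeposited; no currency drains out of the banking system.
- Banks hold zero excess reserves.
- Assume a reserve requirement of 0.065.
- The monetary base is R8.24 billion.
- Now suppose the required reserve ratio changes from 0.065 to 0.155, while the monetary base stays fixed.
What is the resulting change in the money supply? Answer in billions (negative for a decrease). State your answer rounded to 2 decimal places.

-73.61 billion

Initially m₁ = 1 / (0.065) ≈ 15.3846, so M₁ = 15.3846 × 8.24 ≈ 126.7691 billion.
After the change m₂ = 1 / (0.155) ≈ 6.4516, so M₂ = 6.4516 × 8.24 ≈ 53.1612 billion.
ΔM = M₂ − M₁ = 53.1612 − 126.7691 = -73.6079 billion.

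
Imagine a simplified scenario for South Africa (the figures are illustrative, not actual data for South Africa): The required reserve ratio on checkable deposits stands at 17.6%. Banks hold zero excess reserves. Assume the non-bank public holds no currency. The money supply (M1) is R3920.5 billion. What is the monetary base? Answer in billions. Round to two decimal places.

With no currency drain and no excess reserves, the money multiplier is m = 1/rr = 1/0.176 ≈ 5.6818182.
The monetary base is MB = M / m = 3920.5 / 5.6818182 ≈ 690.008 billion.

R690.01 billion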